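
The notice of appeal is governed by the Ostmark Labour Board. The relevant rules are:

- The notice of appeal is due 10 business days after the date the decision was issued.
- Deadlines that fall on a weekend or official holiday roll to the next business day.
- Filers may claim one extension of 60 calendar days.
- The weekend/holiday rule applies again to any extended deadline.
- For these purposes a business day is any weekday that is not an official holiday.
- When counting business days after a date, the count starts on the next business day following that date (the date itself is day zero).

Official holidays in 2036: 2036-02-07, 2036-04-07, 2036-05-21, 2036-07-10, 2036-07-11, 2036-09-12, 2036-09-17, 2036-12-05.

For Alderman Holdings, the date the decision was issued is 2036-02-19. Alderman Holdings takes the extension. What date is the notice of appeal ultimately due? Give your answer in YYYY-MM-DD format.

2036-05-05

Counting 10 business days after 2036-02-19 (skipping weekends and listed holidays) reaches 2036-03-04.
2036-03-04 falls on a Tuesday, which is a business day, so no adjustment is needed.
Applying the 60-calendar-day extension: 2036-03-04 + 60 days = 2036-05-03.
2036-05-03 falls on a Saturday. Rolling to the next business day gives 2036-05-05, a Monday.
Final deadline: 2036-05-05.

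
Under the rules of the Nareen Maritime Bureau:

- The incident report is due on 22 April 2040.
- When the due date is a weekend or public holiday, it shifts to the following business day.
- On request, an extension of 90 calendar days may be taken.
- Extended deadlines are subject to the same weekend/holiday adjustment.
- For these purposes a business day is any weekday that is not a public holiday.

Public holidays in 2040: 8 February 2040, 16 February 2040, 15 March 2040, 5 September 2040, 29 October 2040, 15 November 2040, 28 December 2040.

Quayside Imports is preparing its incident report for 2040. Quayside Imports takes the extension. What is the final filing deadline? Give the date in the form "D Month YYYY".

Start from the fixed due date, 22 April 2040.
22 April 2040 is a Sunday; the next business day is 23 April 2040 (Monday).
Applying the 90-calendar-day extension: 23 April 2040 + 90 days = 22 July 2040.
22 July 2040 is a Sunday; the next business day is 23 July 2040 (Monday).
So the filing is due 23 July 2040.

23 July 2040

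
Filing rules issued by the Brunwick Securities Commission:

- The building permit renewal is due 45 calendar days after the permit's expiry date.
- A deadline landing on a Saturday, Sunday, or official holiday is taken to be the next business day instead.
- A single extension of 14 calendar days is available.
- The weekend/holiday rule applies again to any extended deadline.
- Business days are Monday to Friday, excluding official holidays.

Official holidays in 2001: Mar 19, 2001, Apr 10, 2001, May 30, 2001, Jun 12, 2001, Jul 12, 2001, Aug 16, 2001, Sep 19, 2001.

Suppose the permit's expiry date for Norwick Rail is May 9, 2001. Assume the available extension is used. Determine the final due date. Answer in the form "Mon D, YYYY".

Jul 9, 2001

45 calendar days after May 9, 2001 is Jun 23, 2001.
Jun 23, 2001 falls on a Saturday. Rolling to the next business day gives Jun 25, 2001, a Monday.
Add the 14 calendar-day extension to Jun 25, 2001: Jul 9, 2001.
Jul 9, 2001 (Monday) is already a business day.
Deadline: Jul 9, 2001.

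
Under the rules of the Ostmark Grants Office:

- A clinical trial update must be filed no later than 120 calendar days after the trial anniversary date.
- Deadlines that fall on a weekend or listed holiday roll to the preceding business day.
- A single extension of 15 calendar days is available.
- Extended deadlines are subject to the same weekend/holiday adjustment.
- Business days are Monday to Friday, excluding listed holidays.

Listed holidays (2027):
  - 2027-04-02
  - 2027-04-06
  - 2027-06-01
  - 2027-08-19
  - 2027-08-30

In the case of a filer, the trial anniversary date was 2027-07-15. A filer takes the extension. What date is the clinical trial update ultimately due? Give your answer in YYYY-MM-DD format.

2027-11-26

Trigger date 2027-07-15 + 120 calendar days = 2027-11-12.
2027-11-12 falls on a Friday, which is a business day, so no adjustment is needed.
Applying the 15-calendar-day extension: 2027-11-12 + 15 days = 2027-11-27.
2027-11-27 is a Saturday, so it moves to the preceding business day, 2027-11-26 (Friday).
So the filing is due 2027-11-26.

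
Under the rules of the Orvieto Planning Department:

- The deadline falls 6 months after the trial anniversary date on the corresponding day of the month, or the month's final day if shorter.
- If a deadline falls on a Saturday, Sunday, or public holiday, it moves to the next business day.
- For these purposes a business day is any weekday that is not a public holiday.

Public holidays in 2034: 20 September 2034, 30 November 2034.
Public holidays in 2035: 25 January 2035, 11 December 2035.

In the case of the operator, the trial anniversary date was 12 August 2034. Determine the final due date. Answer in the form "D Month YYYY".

12 February 2035

6 months after 12 August 2034, on the same day of the month, is 12 February 2035.
12 February 2035 falls on a Monday, which is a business day, so no adjustment is needed.
So the filing is due 12 February 2035.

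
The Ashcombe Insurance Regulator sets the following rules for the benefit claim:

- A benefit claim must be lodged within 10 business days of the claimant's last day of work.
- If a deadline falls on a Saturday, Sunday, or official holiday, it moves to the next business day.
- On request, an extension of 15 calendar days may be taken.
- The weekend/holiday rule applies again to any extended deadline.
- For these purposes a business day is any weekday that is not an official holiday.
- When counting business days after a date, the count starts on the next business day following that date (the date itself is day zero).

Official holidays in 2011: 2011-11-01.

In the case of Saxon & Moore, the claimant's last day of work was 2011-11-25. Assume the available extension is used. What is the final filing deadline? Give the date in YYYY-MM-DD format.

2011-12-26

10 business days after 2011-11-25, excluding weekends and holidays, is 2011-12-09.
Since 2011-12-09 is a Friday and not a holiday, the date is unchanged.
Add the 15 calendar-day extension to 2011-12-09: 2011-12-24.
2011-12-24 falls on a Saturday. Rolling to the next business day gives 2011-12-26, a Monday.
Final deadline: 2011-12-26.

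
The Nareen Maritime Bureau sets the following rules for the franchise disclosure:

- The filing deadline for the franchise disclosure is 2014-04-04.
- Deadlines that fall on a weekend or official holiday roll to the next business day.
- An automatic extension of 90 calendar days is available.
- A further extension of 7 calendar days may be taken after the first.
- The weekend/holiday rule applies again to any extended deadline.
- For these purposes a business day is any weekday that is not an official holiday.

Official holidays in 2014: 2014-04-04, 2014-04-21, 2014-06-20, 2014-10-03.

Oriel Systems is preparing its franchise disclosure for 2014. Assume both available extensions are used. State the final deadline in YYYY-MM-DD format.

Start from the fixed due date, 2014-04-04.
2014-04-04 is a listed holiday; the next business day is 2014-04-07 (Monday).
Add the 90 calendar-day extension to 2014-04-07: 2014-07-06.
2014-07-06 is a Sunday, so it moves to the next business day, 2014-07-07 (Monday).
Applying the 7-calendar-day extension: 2014-07-07 + 7 days = 2014-07-14.
Since 2014-07-14 is a Monday and not a holiday, the date is unchanged.
Final deadline: 2014-07-14.

2014-07-14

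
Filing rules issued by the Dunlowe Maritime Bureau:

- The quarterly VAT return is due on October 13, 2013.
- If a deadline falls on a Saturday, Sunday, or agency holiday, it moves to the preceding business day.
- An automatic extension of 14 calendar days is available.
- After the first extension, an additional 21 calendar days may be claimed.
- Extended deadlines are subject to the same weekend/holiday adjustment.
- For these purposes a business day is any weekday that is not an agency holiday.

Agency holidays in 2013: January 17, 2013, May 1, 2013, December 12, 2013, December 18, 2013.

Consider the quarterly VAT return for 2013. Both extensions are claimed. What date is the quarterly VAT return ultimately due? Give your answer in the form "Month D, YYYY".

November 15, 2013

The statutory due date is October 13, 2013.
October 13, 2013 is a Sunday; the preceding business day is October 11, 2013 (Friday).
The 14-calendar-day extension moves the deadline from October 11, 2013 to October 25, 2013.
October 25, 2013 falls on a Friday, which is a business day, so no adjustment is needed.
The 21-calendar-day extension moves the deadline from October 25, 2013 to November 15, 2013.
Since November 15, 2013 is a Friday and not a holiday, the date is unchanged.
Final deadline: November 15, 2013.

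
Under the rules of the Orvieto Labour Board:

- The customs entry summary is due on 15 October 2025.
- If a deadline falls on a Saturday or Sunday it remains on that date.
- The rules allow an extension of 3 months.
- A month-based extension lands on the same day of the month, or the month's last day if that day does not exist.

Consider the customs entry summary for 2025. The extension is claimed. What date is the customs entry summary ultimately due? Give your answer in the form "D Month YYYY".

15 January 2026

The statutory due date is 15 October 2025.
15 October 2025 is a Wednesday; no weekend or holiday adjustment applies.
Add 3 months to 15 October 2025: 15 January 2026.
No adjustment is made for weekends or holidays, so 15 January 2026 stands.
Final deadline: 15 January 2026.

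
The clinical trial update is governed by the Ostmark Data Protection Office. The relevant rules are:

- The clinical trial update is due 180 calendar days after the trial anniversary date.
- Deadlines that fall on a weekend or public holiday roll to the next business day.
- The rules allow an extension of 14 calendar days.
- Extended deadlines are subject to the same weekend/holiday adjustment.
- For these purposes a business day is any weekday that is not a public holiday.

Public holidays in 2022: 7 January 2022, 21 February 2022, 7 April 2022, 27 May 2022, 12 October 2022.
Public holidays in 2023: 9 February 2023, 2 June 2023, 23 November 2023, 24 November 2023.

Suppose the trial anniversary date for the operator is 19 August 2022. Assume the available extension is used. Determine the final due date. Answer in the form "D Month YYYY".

1 March 2023

From 19 August 2022, 180 calendar days later is 15 February 2023.
15 February 2023 falls on a Wednesday, which is a business day, so no adjustment is needed.
Add the 14 calendar-day extension to 15 February 2023: 1 March 2023.
1 March 2023 is a Wednesday and not a listed holiday, so it stands.
Final deadline: 1 March 2023.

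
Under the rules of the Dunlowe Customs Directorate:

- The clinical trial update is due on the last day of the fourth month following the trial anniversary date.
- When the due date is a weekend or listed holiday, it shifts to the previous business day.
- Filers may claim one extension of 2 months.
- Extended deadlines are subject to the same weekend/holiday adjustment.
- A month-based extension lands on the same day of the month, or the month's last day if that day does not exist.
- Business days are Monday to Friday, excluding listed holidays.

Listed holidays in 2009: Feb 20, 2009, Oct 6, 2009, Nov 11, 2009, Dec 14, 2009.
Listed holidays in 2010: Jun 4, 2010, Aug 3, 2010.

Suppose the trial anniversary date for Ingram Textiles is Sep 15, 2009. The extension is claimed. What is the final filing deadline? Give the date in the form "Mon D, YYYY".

Mar 29, 2010

4 months after Sep 15, 2009 is January 2010; that month ends on Jan 31, 2010.
Jan 31, 2010 is a Sunday, so it moves to the preceding business day, Jan 29, 2010 (Friday).
Add 2 months to Jan 29, 2010: Mar 29, 2010.
Mar 29, 2010 falls on a Monday, which is a business day, so no adjustment is needed.
So the filing is due Mar 29, 2010.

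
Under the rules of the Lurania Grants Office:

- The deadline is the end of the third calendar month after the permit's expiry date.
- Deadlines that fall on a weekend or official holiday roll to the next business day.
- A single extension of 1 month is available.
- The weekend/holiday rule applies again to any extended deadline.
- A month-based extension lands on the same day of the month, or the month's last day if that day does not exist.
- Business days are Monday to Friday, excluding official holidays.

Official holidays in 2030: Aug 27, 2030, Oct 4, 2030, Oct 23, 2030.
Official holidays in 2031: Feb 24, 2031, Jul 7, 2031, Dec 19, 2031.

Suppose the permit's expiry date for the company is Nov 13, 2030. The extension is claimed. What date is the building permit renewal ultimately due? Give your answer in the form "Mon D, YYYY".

Mar 28, 2031

3 months after Nov 13, 2030 falls in February 2031; the last day of that month is Feb 28, 2031.
Since Feb 28, 2031 is a Friday and not a holiday, the date is unchanged.
Add 1 month to Feb 28, 2031: Mar 28, 2031.
Mar 28, 2031 is a Friday and not a listed holiday, so it stands.
The final due date is Mar 28, 2031.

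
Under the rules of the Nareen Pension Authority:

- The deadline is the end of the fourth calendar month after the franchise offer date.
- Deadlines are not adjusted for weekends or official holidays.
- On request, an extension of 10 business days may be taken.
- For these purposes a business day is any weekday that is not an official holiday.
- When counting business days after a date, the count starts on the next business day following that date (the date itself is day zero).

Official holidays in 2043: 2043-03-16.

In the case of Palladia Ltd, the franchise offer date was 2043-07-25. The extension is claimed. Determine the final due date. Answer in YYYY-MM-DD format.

2043-12-14

4 months after 2043-07-25 is November 2043; that month ends on 2043-11-30.
2043-11-30 is a Monday; no weekend or holiday adjustment applies.
The 10-business-day extension runs from 2043-11-30 to 2043-12-14.
2043-12-14 is a Monday; no weekend or holiday adjustment applies.
Final deadline: 2043-12-14.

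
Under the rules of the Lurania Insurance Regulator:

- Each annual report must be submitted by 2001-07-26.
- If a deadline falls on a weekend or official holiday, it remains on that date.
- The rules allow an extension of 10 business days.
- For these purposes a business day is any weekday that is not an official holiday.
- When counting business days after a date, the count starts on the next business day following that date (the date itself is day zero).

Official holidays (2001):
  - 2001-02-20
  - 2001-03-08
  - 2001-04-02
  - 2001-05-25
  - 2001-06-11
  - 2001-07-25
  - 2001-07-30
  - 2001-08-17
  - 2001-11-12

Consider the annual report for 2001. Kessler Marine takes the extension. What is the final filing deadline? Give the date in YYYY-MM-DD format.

Start from the fixed due date, 2001-07-26.
No adjustment is made for weekends or holidays, so 2001-07-26 stands.
Applying the 10-business-day extension: 10 business days after 2001-07-26 is 2001-08-10.
2001-08-10 falls on a Friday. The rules make no weekend/holiday allowance, so it remains 2001-08-10.
The final due date is 2001-08-10.

2001-08-10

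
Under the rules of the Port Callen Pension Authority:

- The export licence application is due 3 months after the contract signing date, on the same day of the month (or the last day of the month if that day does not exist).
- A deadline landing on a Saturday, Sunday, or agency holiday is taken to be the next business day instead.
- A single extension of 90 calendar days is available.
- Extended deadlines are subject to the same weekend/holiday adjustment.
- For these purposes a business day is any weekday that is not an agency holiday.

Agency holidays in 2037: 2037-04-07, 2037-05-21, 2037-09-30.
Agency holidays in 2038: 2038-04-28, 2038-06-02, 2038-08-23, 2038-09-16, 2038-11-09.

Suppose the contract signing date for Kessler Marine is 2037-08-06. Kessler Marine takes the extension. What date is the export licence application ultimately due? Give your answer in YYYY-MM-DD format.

2038-02-04

3 months after 2037-08-06, on the same day of the month, is 2037-11-06.
2037-11-06 falls on a Friday, which is a business day, so no adjustment is needed.
With the 90-day extension, 2037-11-06 becomes 2038-02-04.
2038-02-04 falls on a Thursday, which is a business day, so no adjustment is needed.
The final due date is 2038-02-04.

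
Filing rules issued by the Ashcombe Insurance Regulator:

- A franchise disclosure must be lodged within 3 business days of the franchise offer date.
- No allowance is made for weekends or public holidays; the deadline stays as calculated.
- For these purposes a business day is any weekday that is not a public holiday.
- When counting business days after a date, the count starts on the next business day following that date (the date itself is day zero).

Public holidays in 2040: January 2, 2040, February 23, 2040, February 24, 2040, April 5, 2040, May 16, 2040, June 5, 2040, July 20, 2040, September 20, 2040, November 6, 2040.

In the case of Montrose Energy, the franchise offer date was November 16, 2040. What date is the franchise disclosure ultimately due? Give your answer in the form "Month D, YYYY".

Starting the day after November 16, 2040 and counting 3 business days lands on November 21, 2040.
November 21, 2040 is a Wednesday; no weekend or holiday adjustment applies.
The final due date is November 21, 2040.

November 21, 2040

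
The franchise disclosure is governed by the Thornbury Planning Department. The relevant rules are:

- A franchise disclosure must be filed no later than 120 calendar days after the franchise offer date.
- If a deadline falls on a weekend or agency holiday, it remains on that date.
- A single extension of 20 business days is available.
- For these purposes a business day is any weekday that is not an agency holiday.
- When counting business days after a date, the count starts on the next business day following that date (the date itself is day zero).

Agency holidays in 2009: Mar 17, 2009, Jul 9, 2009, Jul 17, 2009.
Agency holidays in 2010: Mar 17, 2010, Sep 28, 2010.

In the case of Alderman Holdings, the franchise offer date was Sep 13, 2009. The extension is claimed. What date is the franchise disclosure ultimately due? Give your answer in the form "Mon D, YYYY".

Feb 8, 2010

120 calendar days after Sep 13, 2009 is Jan 11, 2010.
Jan 11, 2010 falls on a Monday. The rules make no weekend/holiday allowance, so it remains Jan 11, 2010.
Applying the 20-business-day extension: 20 business days after Jan 11, 2010 is Feb 8, 2010.
Feb 8, 2010 is a Monday; no weekend or holiday adjustment applies.
So the filing is due Feb 8, 2010.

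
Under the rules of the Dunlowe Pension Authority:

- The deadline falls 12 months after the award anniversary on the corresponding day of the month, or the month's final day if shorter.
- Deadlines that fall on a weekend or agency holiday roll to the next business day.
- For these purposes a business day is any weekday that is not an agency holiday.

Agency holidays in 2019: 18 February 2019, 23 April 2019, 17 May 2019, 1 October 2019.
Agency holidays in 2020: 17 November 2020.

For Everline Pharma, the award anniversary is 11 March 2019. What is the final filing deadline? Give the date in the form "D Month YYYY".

11 March 2020

12 months from 11 March 2019 is 11 March 2020.
Since 11 March 2020 is a Wednesday and not a holiday, the date is unchanged.
Deadline: 11 March 2020.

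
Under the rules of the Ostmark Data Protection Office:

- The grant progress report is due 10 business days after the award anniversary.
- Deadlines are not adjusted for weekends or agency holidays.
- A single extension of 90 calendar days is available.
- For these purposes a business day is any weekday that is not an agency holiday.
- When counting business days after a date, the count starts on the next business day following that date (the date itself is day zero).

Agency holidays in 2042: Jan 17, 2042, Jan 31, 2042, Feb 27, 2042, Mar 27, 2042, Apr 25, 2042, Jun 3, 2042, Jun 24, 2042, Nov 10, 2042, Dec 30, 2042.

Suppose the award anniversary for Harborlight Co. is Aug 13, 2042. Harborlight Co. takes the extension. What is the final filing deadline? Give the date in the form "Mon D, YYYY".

Counting 10 business days after Aug 13, 2042 (skipping weekends and listed holidays) reaches Aug 27, 2042.
Aug 27, 2042 is a Wednesday; no weekend or holiday adjustment applies.
Applying the 90-calendar-day extension: Aug 27, 2042 + 90 days = Nov 25, 2042.
Nov 25, 2042 falls on a Tuesday. The rules make no weekend/holiday allowance, so it remains Nov 25, 2042.
The final due date is Nov 25, 2042.

Nov 25, 2042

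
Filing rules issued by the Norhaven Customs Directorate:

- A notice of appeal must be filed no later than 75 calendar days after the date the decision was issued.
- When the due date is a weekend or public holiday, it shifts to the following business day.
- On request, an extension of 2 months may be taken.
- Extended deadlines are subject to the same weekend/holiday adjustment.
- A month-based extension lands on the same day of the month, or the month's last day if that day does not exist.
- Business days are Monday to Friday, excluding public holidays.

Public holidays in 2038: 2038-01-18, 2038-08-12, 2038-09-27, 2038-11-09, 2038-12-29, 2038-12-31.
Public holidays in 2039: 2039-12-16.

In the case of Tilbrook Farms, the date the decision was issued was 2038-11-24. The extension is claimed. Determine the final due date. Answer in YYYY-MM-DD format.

Adding 75 calendar days to 2038-11-24 gives 2039-02-07.
2039-02-07 falls on a Monday, which is a business day, so no adjustment is needed.
Add 2 months to 2039-02-07: 2039-04-07.
Since 2039-04-07 is a Thursday and not a holiday, the date is unchanged.
Final deadline: 2039-04-07.

2039-04-07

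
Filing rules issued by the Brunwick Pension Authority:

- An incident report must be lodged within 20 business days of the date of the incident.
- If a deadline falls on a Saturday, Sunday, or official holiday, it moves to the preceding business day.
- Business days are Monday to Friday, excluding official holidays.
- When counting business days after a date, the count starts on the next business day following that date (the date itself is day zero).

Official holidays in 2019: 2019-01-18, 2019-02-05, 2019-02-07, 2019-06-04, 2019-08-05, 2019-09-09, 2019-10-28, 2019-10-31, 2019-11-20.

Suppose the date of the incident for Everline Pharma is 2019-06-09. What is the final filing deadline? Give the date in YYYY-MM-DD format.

20 business days after 2019-06-09, excluding weekends and holidays, is 2019-07-05.
2019-07-05 falls on a Friday, which is a business day, so no adjustment is needed.
So the filing is due 2019-07-05.

2019-07-05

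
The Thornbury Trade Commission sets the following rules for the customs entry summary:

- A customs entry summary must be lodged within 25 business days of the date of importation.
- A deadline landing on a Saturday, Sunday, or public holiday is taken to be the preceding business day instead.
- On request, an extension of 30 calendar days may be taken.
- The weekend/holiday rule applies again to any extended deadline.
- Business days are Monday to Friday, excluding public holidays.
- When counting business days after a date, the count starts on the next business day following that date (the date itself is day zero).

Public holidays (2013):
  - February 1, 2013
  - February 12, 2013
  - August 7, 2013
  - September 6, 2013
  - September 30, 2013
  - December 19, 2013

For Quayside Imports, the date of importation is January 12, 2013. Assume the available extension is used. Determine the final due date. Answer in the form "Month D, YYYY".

March 21, 2013

25 business days after January 12, 2013, excluding weekends and holidays, is February 19, 2013.
February 19, 2013 is a Tuesday and not a listed holiday, so it stands.
Applying the 30-calendar-day extension: February 19, 2013 + 30 days = March 21, 2013.
March 21, 2013 (Thursday) is already a business day.
The final due date is March 21, 2013.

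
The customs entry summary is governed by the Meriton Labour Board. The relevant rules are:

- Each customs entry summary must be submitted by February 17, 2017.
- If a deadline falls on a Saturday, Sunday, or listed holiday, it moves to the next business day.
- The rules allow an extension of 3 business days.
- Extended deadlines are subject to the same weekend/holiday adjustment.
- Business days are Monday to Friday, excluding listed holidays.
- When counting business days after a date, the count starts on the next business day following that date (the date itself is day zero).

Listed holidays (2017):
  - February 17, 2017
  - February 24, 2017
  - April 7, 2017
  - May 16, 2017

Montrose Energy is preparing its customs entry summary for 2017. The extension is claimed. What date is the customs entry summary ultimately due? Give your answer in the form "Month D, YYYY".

The statutory due date is February 17, 2017.
February 17, 2017 is a listed holiday, so it moves to the next business day, February 20, 2017 (Monday).
The 3-business-day extension runs from February 20, 2017 to February 23, 2017.
February 23, 2017 (Thursday) is already a business day.
Deadline: February 23, 2017.

February 23, 2017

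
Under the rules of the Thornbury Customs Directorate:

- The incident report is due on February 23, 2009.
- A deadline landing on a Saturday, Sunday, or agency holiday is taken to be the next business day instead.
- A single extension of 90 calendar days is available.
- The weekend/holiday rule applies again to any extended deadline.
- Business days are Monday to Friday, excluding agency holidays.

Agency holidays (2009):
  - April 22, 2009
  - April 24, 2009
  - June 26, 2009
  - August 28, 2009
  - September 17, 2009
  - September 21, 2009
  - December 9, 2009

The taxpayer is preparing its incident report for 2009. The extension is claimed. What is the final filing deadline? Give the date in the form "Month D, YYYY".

The stated deadline is February 23, 2009.
February 23, 2009 is a Monday and not a listed holiday, so it stands.
Applying the 90-calendar-day extension: February 23, 2009 + 90 days = May 24, 2009.
May 24, 2009 falls on a Sunday. Rolling to the next business day gives May 25, 2009, a Monday.
Final deadline: May 25, 2009.

May 25, 2009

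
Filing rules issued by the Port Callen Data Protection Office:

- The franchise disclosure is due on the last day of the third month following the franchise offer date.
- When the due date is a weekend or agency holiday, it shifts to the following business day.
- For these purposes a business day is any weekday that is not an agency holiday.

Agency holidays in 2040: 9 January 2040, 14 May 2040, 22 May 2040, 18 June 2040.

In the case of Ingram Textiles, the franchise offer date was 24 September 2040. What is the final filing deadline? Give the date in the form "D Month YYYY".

3 months after 24 September 2040 falls in December 2040; the last day of that month is 31 December 2040.
Since 31 December 2040 is a Monday and not a holiday, the date is unchanged.
So the filing is due 31 December 2040.

31 December 2040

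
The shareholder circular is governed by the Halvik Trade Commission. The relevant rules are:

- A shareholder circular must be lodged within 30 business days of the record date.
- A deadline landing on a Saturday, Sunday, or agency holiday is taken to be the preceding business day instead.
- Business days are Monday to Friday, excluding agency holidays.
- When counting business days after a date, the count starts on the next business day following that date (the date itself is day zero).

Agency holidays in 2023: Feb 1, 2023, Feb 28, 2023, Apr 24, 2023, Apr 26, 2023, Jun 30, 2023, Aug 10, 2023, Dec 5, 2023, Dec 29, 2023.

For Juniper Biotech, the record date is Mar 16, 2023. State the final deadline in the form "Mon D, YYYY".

30 business days after Mar 16, 2023, excluding weekends and holidays, is May 1, 2023.
Since May 1, 2023 is a Monday and not a holiday, the date is unchanged.
The final due date is May 1, 2023.

May 1, 2023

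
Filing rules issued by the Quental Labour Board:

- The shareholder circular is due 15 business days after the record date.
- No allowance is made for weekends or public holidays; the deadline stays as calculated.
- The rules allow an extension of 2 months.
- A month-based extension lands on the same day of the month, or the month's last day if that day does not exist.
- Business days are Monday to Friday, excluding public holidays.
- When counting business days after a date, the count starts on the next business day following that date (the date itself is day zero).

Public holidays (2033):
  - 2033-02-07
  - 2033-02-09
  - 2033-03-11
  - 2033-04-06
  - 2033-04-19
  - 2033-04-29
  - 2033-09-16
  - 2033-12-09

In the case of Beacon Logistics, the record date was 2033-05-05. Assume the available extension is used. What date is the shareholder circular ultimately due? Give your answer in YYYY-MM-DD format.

2033-07-26

Starting the day after 2033-05-05 and counting 15 business days lands on 2033-05-26.
2033-05-26 falls on a Thursday. The rules make no weekend/holiday allowance, so it remains 2033-05-26.
The 2 months extension carries 2033-05-26 to 2033-07-26.
2033-07-26 is a Tuesday; no weekend or holiday adjustment applies.
Final deadline: 2033-07-26.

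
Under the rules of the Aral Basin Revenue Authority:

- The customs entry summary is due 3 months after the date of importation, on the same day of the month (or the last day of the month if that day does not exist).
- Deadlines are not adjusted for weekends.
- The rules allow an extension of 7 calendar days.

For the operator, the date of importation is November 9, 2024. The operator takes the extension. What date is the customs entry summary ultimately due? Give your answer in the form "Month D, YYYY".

February 16, 2025

3 months after November 9, 2024, on the same day of the month, is February 9, 2025.
No adjustment is made for weekends or holidays, so February 9, 2025 stands.
Add the 7 calendar-day extension to February 9, 2025: February 16, 2025.
February 16, 2025 is a Sunday; no weekend or holiday adjustment applies.
So the filing is due February 16, 2025.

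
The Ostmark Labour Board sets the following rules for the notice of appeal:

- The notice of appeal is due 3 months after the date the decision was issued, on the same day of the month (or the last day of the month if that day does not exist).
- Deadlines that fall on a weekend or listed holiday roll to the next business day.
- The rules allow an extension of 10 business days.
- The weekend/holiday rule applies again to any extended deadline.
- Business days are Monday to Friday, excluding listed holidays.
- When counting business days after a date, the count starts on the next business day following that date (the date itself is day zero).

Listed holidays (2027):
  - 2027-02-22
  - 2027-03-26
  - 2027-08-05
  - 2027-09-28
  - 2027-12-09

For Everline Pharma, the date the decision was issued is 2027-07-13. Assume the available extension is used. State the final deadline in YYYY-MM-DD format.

3 months from 2027-07-13 is 2027-10-13.
2027-10-13 is a Wednesday and not a listed holiday, so it stands.
Applying the 10-business-day extension: 10 business days after 2027-10-13 is 2027-10-27.
Since 2027-10-27 is a Wednesday and not a holiday, the date is unchanged.
Final deadline: 2027-10-27.

2027-10-27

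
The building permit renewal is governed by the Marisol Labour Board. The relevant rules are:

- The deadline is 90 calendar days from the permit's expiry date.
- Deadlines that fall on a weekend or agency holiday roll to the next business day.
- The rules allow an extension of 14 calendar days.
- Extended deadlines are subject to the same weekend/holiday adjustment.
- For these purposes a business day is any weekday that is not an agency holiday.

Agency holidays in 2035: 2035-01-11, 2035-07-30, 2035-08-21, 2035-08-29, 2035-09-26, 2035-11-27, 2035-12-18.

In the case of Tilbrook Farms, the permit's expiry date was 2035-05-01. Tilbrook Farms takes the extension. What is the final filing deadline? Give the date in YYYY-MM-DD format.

2035-08-14

Trigger date 2035-05-01 + 90 calendar days = 2035-07-30.
2035-07-30 is a listed holiday; the next business day is 2035-07-31 (Tuesday).
Add the 14 calendar-day extension to 2035-07-31: 2035-08-14.
2035-08-14 (Tuesday) is already a business day.
Final deadline: 2035-08-14.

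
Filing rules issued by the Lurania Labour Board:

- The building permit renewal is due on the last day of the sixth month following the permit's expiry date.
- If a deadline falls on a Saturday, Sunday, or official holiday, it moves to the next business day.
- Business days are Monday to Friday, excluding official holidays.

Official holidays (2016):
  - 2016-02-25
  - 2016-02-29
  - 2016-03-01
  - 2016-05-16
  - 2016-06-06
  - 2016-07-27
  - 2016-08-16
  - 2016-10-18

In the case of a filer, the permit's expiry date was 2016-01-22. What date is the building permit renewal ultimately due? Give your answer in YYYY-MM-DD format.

2016-08-01

6 months after 2016-01-22 is July 2016; that month ends on 2016-07-31.
Because 2016-07-31 is a Sunday, the deadline becomes 2016-08-01 (Monday).
Deadline: 2016-08-01.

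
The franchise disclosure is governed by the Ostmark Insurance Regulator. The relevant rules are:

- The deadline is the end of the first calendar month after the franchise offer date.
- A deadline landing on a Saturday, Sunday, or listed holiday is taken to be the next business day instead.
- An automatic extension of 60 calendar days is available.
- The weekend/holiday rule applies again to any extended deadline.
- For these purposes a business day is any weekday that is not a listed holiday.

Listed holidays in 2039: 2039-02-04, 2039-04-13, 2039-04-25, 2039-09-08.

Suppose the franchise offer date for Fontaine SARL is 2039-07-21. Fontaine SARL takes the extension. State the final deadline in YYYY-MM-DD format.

1 month after 2039-07-21 falls in August 2039; the last day of that month is 2039-08-31.
Since 2039-08-31 is a Wednesday and not a holiday, the date is unchanged.
Applying the 60-calendar-day extension: 2039-08-31 + 60 days = 2039-10-30.
2039-10-30 falls on a Sunday. Rolling to the next business day gives 2039-10-31, a Monday.
The final due date is 2039-10-31.

2039-10-31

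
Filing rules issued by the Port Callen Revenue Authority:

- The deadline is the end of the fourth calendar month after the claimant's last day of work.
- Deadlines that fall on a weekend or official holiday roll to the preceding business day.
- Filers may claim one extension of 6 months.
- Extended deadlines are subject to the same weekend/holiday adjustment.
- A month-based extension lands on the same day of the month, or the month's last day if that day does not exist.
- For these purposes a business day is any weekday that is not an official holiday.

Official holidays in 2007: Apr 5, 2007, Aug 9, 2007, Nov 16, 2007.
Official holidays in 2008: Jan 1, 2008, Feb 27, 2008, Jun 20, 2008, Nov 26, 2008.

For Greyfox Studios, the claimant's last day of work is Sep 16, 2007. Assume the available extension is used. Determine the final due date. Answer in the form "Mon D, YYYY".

4 months after Sep 16, 2007 falls in January 2008; the last day of that month is Jan 31, 2008.
Jan 31, 2008 falls on a Thursday, which is a business day, so no adjustment is needed.
Applying the 6 months extension: 6 months after Jan 31, 2008 is Jul 31, 2008.
Jul 31, 2008 (Thursday) is already a business day.
So the filing is due Jul 31, 2008.

Jul 31, 2008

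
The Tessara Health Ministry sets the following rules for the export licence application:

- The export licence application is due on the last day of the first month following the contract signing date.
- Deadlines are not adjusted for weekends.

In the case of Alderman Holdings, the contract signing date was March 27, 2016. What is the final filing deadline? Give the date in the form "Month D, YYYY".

The first month after March 27, 2016 is April 2016, whose last day is April 30, 2016.
April 30, 2016 is a Saturday; no weekend or holiday adjustment applies.
So the filing is due April 30, 2016.

April 30, 2016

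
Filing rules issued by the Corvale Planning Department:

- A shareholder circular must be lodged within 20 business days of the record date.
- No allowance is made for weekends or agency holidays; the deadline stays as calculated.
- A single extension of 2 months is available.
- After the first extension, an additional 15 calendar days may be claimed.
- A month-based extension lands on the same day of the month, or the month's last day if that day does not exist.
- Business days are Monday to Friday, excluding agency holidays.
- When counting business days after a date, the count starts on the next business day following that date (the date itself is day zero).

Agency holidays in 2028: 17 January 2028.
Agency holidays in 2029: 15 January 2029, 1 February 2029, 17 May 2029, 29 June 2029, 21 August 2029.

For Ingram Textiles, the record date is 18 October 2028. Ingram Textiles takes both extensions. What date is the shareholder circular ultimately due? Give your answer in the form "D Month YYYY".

20 business days after 18 October 2028, excluding weekends and holidays, is 15 November 2028.
No adjustment is made for weekends or holidays, so 15 November 2028 stands.
Applying the 2 months extension: 2 months after 15 November 2028 is 15 January 2029.
No adjustment is made for weekends or holidays, so 15 January 2029 stands.
Applying the 15-calendar-day extension: 15 January 2029 + 15 days = 30 January 2029.
30 January 2029 falls on a Tuesday. The rules make no weekend/holiday allowance, so it remains 30 January 2029.
The final due date is 30 January 2029.

30 January 2029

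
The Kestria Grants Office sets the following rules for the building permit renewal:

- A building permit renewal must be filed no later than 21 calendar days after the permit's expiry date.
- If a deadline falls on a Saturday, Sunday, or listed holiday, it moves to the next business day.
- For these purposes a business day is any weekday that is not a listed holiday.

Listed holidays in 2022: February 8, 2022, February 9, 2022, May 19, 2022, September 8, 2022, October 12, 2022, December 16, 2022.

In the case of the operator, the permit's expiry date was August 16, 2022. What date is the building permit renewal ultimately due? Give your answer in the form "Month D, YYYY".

September 6, 2022

Trigger date August 16, 2022 + 21 calendar days = September 6, 2022.
September 6, 2022 is a Tuesday and not a listed holiday, so it stands.
The final due date is September 6, 2022.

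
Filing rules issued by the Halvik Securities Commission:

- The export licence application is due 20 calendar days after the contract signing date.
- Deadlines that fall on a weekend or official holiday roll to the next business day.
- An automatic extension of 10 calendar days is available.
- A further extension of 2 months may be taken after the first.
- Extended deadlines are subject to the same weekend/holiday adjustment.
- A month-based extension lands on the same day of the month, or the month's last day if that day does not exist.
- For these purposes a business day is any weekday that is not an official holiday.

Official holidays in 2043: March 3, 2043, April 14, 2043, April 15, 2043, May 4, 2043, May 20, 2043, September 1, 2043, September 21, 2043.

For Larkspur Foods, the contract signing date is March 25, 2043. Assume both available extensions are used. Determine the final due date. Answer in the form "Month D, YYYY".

June 29, 2043

Trigger date March 25, 2043 + 20 calendar days = April 14, 2043.
April 14, 2043 is a listed holiday; the next business day is April 16, 2043 (Thursday).
The 10-calendar-day extension moves the deadline from April 16, 2043 to April 26, 2043.
Because April 26, 2043 is a Sunday, the deadline becomes April 27, 2043 (Monday).
Applying the 2 months extension: 2 months after April 27, 2043 is June 27, 2043.
June 27, 2043 falls on a Saturday. Rolling to the next business day gives June 29, 2043, a Monday.
The final due date is June 29, 2043.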